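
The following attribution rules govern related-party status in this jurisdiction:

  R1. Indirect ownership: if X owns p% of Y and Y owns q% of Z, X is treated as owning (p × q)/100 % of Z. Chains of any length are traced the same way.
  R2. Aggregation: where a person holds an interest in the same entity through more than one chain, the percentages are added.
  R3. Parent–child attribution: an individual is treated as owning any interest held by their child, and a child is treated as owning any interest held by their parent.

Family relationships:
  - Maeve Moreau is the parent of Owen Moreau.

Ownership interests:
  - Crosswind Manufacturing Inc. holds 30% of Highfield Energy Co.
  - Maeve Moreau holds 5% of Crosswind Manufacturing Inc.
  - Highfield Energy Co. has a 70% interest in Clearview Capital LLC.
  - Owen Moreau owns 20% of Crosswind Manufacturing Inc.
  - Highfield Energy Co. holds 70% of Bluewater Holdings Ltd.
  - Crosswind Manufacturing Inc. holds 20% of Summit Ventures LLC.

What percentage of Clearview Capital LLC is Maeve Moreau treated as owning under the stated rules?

By parent–child attribution (R3), Maeve Moreau is treated as also owning Owen Moreau's interest in Crosswind Manufacturing Inc, giving 5% + 20% = 25%.
Chain via Crosswind Manufacturing Inc. → Highfield Energy Co. (R1): 25% × 30% × 70% = 5.25% of Clearview Capital LLC.

5.25%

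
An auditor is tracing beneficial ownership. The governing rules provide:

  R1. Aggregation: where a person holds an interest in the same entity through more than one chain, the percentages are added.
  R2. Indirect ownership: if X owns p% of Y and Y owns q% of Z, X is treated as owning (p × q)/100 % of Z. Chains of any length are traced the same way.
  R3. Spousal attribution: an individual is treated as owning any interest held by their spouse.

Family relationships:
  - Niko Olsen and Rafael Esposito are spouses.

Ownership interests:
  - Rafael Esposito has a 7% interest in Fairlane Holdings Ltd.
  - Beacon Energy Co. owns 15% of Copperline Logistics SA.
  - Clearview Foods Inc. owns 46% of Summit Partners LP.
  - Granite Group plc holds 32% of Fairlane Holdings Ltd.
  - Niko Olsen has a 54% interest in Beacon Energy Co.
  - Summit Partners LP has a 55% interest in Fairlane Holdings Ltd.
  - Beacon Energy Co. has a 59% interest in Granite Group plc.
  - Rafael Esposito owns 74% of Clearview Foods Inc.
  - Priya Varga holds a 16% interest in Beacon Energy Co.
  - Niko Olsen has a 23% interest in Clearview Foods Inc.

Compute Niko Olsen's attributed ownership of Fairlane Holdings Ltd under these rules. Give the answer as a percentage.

41.7362%

By spousal attribution (R3), Niko Olsen is treated as also owning Rafael Esposito's interest in Clearview Foods Inc, giving 23% + 74% = 97%.
By spousal attribution (R3), Niko Olsen is treated as owning Rafael Esposito's 7% interest in Fairlane Holdings Ltd.
Chain via Beacon Energy Co. → Granite Group plc (R2): 54% × 59% × 32% = 10.1952% of Fairlane Holdings Ltd.
Chain via Clearview Foods Inc. → Summit Partners LP (R2): 97% × 46% × 55% = 24.541% of Fairlane Holdings Ltd.
Direct interest in Fairlane Holdings Ltd: 7%.
Aggregating (R1): 10.1952% + 24.541% + 7% = 41.7362%.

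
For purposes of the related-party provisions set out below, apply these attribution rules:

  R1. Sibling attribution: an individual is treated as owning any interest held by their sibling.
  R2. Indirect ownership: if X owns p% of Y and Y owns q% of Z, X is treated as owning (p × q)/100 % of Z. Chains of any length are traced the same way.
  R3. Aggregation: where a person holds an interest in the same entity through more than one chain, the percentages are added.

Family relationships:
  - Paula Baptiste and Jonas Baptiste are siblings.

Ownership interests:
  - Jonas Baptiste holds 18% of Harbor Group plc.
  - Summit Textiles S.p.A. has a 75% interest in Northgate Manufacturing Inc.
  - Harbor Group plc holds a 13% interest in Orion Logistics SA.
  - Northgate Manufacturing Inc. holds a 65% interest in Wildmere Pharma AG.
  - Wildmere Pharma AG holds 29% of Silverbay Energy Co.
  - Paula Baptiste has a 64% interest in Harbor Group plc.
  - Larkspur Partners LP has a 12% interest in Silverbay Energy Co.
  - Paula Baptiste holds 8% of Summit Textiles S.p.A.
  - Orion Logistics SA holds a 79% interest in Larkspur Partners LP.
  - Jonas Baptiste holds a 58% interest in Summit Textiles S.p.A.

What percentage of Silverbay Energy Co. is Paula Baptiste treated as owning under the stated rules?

By sibling attribution (R1), Paula Baptiste is treated as also owning Jonas Baptiste's interest in Harbor Group plc, giving 64% + 18% = 82%.
By sibling attribution (R1), Paula Baptiste is treated as also owning Jonas Baptiste's interest in Summit Textiles S.p.A, giving 8% + 58% = 66%.
Chain via Harbor Group plc → Orion Logistics SA → Larkspur Partners LP (R2): 82% × 13% × 79% × 12% = 1.010568% of Silverbay Energy Co.
Chain via Summit Textiles S.p.A. → Northgate Manufacturing Inc. → Wildmere Pharma AG (R2): 66% × 75% × 65% × 29% = 9.33075% of Silverbay Energy Co.
Aggregating (R3): 1.010568% + 9.33075% = 10.341318%.

10.341318%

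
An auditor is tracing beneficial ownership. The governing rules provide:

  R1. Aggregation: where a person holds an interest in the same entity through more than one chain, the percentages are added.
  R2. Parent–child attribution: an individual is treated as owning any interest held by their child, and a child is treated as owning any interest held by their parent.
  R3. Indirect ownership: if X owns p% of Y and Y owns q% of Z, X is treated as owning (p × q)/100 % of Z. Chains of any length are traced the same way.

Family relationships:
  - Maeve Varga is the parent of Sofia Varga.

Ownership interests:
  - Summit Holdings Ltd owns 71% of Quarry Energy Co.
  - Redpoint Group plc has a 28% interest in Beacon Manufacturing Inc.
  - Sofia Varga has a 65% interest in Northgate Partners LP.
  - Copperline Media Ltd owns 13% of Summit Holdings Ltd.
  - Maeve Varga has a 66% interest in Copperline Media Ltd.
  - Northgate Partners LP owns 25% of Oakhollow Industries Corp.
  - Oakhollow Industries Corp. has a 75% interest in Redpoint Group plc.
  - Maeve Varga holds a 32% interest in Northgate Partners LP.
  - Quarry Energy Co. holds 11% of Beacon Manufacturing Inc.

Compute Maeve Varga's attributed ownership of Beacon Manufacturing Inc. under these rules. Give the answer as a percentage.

5.762598%

By parent–child attribution (R2), Maeve Varga is treated as also owning Sofia Varga's interest in Northgate Partners LP, giving 32% + 65% = 97%.
Chain via Northgate Partners LP → Oakhollow Industries Corp. → Redpoint Group plc (R3): 97% × 25% × 75% × 28% = 5.0925% of Beacon Manufacturing Inc.
Chain via Copperline Media Ltd → Summit Holdings Ltd → Quarry Energy Co. (R3): 66% × 13% × 71% × 11% = 0.670098% of Beacon Manufacturing Inc.
Aggregating (R1): 5.0925% + 0.670098% = 5.762598%.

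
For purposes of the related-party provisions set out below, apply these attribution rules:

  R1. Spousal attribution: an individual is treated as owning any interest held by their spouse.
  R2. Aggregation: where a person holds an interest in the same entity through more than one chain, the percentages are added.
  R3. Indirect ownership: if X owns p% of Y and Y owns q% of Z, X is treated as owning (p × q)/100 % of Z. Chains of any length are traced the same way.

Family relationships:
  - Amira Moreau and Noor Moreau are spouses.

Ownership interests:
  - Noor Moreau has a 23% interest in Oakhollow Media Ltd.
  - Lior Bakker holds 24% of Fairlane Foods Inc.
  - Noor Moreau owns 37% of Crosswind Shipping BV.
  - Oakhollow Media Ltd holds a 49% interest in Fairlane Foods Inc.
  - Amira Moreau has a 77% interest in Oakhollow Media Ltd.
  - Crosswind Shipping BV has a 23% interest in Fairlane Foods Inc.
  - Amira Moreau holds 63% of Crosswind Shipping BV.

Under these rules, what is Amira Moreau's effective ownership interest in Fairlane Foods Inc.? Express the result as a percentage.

72%

By spousal attribution (R1), Amira Moreau is treated as also owning Noor Moreau's interest in Oakhollow Media Ltd, giving 77% + 23% = 100%.
By spousal attribution (R1), Amira Moreau is treated as also owning Noor Moreau's interest in Crosswind Shipping BV, giving 63% + 37% = 100%.
Chain via Oakhollow Media Ltd (R3): 100% × 49% = 49% of Fairlane Foods Inc.
Chain via Crosswind Shipping BV (R3): 100% × 23% = 23% of Fairlane Foods Inc.
Aggregating (R2): 49% + 23% = 72%.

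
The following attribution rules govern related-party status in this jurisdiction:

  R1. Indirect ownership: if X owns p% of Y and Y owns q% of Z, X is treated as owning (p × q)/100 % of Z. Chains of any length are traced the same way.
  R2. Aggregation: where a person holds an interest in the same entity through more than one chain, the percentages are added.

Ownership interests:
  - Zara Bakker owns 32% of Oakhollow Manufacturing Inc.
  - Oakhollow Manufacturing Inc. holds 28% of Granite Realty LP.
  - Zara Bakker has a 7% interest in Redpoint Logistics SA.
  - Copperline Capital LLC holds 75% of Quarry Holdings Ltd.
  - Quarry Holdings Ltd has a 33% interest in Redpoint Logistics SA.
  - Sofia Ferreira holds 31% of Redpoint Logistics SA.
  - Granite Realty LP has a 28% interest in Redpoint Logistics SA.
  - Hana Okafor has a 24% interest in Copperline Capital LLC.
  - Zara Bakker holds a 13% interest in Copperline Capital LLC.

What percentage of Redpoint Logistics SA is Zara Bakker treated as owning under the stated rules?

12.7263%

Chain via Oakhollow Manufacturing Inc. → Granite Realty LP (R1): 32% × 28% × 28% = 2.5088% of Redpoint Logistics SA.
Chain via Copperline Capital LLC → Quarry Holdings Ltd (R1): 13% × 75% × 33% = 3.2175% of Redpoint Logistics SA.
Direct interest in Redpoint Logistics SA: 7%.
Aggregating (R2): 2.5088% + 3.2175% + 7% = 12.7263%.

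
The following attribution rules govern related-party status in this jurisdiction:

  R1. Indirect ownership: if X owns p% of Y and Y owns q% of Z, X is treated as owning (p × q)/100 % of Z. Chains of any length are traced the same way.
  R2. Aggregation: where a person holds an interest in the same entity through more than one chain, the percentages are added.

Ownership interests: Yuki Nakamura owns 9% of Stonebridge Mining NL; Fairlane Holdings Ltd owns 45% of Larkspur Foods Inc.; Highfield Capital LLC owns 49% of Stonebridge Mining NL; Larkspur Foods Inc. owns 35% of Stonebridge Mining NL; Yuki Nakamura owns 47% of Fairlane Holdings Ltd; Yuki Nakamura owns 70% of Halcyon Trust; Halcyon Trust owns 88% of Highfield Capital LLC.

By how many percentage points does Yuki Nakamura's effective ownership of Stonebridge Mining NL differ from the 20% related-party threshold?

Chain via Fairlane Holdings Ltd → Larkspur Foods Inc. (R1): 47% × 45% × 35% = 7.4025% of Stonebridge Mining NL.
Chain via Halcyon Trust → Highfield Capital LLC (R1): 70% × 88% × 49% = 30.184% of Stonebridge Mining NL.
Direct interest in Stonebridge Mining NL: 9%.
Aggregating (R2): 7.4025% + 30.184% + 9% = 46.5865%.
46.5865% exceeds the 20% threshold by 26.5865 percentage points.

26.5865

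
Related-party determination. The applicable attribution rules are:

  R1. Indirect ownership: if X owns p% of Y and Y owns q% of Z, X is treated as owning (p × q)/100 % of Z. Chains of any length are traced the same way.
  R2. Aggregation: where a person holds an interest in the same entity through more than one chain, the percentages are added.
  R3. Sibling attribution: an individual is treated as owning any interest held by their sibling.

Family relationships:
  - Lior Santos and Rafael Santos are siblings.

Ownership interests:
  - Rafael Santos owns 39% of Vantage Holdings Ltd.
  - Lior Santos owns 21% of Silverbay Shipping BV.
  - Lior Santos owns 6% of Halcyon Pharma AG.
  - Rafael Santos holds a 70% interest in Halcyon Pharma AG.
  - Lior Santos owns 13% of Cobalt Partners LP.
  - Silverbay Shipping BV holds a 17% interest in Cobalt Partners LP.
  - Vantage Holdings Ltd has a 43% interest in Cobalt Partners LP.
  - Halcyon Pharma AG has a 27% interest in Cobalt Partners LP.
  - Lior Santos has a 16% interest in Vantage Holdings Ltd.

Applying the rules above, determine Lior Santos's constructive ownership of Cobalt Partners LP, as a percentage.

By sibling attribution (R3), Lior Santos is treated as also owning Rafael Santos's interest in Halcyon Pharma AG, giving 6% + 70% = 76%.
By sibling attribution (R3), Lior Santos is treated as also owning Rafael Santos's interest in Vantage Holdings Ltd, giving 16% + 39% = 55%.
Chain via Halcyon Pharma AG (R1): 76% × 27% = 20.52% of Cobalt Partners LP.
Chain via Silverbay Shipping BV (R1): 21% × 17% = 3.57% of Cobalt Partners LP.
Chain via Vantage Holdings Ltd (R1): 55% × 43% = 23.65% of Cobalt Partners LP.
Direct interest in Cobalt Partners LP: 13%.
Aggregating (R2): 20.52% + 3.57% + 23.65% + 13% = 60.74%.

60.74%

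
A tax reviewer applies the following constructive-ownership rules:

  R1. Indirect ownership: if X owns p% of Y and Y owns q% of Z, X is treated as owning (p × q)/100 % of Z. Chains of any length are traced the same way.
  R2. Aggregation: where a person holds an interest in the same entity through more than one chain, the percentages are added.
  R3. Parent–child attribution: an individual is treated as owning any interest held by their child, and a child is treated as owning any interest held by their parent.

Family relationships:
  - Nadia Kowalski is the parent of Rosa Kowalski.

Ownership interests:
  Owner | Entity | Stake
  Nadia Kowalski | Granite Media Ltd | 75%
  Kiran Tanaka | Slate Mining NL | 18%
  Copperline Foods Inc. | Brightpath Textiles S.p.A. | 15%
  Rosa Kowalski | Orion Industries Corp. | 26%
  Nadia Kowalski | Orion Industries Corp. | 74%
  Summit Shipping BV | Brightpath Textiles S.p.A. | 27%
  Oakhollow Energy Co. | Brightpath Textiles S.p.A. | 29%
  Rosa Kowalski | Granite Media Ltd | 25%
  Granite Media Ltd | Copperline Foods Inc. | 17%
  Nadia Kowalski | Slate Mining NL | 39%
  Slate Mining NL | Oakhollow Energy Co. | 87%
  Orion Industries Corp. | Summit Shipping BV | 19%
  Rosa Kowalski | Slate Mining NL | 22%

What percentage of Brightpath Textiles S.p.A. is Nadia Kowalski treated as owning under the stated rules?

By parent–child attribution (R3), Nadia Kowalski is treated as also owning Rosa Kowalski's interest in Slate Mining NL, giving 39% + 22% = 61%.
By parent–child attribution (R3), Nadia Kowalski is treated as also owning Rosa Kowalski's interest in Granite Media Ltd, giving 75% + 25% = 100%.
By parent–child attribution (R3), Nadia Kowalski is treated as also owning Rosa Kowalski's interest in Orion Industries Corp, giving 74% + 26% = 100%.
Chain via Slate Mining NL → Oakhollow Energy Co. (R1): 61% × 87% × 29% = 15.3903% of Brightpath Textiles S.p.A.
Chain via Granite Media Ltd → Copperline Foods Inc. (R1): 100% × 17% × 15% = 2.55% of Brightpath Textiles S.p.A.
Chain via Orion Industries Corp. → Summit Shipping BV (R1): 100% × 19% × 27% = 5.13% of Brightpath Textiles S.p.A.
Aggregating (R2): 15.3903% + 2.55% + 5.13% = 23.0703%.

23.0703%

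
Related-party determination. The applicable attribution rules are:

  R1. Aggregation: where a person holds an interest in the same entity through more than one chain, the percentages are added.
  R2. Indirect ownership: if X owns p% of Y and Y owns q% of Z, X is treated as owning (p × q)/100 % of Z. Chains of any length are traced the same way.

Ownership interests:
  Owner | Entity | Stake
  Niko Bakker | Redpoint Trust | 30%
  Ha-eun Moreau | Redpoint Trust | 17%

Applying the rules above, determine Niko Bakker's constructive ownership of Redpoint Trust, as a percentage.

30%

Direct interest in Redpoint Trust: 30%.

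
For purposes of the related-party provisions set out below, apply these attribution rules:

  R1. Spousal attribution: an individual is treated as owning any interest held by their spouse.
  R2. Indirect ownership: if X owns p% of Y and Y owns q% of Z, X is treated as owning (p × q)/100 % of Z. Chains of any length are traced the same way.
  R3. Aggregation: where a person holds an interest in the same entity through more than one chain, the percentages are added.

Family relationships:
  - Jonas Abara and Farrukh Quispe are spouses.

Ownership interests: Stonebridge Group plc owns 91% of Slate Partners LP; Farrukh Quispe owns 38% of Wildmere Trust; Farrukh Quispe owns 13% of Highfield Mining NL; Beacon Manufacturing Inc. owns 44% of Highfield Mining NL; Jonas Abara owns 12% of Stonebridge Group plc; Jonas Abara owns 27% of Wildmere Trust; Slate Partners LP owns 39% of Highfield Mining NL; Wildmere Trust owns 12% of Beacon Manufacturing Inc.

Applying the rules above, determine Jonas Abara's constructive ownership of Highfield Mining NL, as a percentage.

By spousal attribution (R1), Jonas Abara is treated as also owning Farrukh Quispe's interest in Wildmere Trust, giving 27% + 38% = 65%.
By spousal attribution (R1), Jonas Abara is treated as owning Farrukh Quispe's 13% interest in Highfield Mining NL.
Chain via Stonebridge Group plc → Slate Partners LP (R2): 12% × 91% × 39% = 4.2588% of Highfield Mining NL.
Chain via Wildmere Trust → Beacon Manufacturing Inc. (R2): 65% × 12% × 44% = 3.432% of Highfield Mining NL.
Direct interest in Highfield Mining NL: 13%.
Aggregating (R3): 4.2588% + 3.432% + 13% = 20.6908%.

20.6908%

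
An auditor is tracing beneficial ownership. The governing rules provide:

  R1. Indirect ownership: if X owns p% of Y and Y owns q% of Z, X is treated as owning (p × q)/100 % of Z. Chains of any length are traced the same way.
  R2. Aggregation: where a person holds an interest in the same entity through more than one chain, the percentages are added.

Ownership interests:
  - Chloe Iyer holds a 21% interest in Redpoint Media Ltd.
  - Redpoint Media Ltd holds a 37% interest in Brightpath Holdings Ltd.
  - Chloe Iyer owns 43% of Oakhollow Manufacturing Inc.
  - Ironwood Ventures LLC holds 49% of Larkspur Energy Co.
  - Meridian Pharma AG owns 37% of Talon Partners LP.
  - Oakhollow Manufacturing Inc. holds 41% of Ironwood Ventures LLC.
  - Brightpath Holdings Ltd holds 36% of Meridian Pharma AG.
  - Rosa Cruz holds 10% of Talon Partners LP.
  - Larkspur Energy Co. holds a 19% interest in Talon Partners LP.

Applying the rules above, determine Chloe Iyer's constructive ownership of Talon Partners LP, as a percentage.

2.676317%

Chain via Redpoint Media Ltd → Brightpath Holdings Ltd → Meridian Pharma AG (R1): 21% × 37% × 36% × 37% = 1.034964% of Talon Partners LP.
Chain via Oakhollow Manufacturing Inc. → Ironwood Ventures LLC → Larkspur Energy Co. (R1): 43% × 41% × 49% × 19% = 1.641353% of Talon Partners LP.
Aggregating (R2): 1.034964% + 1.641353% = 2.676317%.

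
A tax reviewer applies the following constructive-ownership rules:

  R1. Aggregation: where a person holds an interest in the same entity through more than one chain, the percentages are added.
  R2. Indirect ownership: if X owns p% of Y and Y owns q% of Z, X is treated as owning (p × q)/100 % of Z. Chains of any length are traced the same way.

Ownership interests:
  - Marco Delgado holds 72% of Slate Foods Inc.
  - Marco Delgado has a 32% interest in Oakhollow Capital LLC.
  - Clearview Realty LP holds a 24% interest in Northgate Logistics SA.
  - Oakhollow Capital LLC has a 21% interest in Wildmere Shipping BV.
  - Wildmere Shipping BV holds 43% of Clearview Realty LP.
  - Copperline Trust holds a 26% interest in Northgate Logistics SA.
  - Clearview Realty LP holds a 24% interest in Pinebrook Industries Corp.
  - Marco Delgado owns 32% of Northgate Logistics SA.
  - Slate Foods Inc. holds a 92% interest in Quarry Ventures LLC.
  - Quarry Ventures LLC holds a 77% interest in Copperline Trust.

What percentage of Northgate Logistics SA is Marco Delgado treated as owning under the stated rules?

Chain via Slate Foods Inc. → Quarry Ventures LLC → Copperline Trust (R2): 72% × 92% × 77% × 26% = 13.261248% of Northgate Logistics SA.
Chain via Oakhollow Capital LLC → Wildmere Shipping BV → Clearview Realty LP (R2): 32% × 21% × 43% × 24% = 0.693504% of Northgate Logistics SA.
Direct interest in Northgate Logistics SA: 32%.
Aggregating (R1): 13.261248% + 0.693504% + 32% = 45.954752%.

45.954752%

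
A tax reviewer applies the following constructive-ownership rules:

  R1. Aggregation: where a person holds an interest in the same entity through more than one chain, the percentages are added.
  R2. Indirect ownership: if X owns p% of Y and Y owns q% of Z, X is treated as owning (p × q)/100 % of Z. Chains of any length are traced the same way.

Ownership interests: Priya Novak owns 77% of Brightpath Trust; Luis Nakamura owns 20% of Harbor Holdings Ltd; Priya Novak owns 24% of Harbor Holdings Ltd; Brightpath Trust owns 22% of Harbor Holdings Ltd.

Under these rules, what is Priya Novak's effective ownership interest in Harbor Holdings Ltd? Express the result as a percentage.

Chain via Brightpath Trust (R2): 77% × 22% = 16.94% of Harbor Holdings Ltd.
Direct interest in Harbor Holdings Ltd: 24%.
Aggregating (R1): 16.94% + 24% = 40.94%.

40.94%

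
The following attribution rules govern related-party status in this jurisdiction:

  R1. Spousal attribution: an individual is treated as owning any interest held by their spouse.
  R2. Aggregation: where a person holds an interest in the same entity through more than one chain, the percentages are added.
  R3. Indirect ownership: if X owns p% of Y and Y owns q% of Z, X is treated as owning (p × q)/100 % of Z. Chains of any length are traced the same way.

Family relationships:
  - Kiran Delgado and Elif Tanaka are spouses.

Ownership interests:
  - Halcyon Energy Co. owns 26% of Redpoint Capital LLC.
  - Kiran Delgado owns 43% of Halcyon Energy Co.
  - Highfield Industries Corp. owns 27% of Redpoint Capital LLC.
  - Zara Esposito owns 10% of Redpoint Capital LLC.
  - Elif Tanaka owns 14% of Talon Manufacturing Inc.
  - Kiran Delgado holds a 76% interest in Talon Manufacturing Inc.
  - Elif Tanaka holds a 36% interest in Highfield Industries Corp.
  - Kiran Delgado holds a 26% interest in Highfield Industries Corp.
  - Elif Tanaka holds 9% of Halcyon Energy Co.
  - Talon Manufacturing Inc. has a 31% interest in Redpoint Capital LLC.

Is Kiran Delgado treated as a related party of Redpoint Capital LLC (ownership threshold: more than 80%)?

No

By spousal attribution (R1), Kiran Delgado is treated as also owning Elif Tanaka's interest in Halcyon Energy Co, giving 43% + 9% = 52%.
By spousal attribution (R1), Kiran Delgado is treated as also owning Elif Tanaka's interest in Highfield Industries Corp, giving 26% + 36% = 62%.
By spousal attribution (R1), Kiran Delgado is treated as also owning Elif Tanaka's interest in Talon Manufacturing Inc, giving 76% + 14% = 90%.
Chain via Halcyon Energy Co. (R3): 52% × 26% = 13.52% of Redpoint Capital LLC.
Chain via Highfield Industries Corp. (R3): 62% × 27% = 16.74% of Redpoint Capital LLC.
Chain via Talon Manufacturing Inc. (R3): 90% × 31% = 27.9% of Redpoint Capital LLC.
Aggregating (R2): 13.52% + 16.74% + 27.9% = 58.16%.
58.16% does not exceed the 80% threshold, so Kiran is not a related party to Redpoint Capital LLC.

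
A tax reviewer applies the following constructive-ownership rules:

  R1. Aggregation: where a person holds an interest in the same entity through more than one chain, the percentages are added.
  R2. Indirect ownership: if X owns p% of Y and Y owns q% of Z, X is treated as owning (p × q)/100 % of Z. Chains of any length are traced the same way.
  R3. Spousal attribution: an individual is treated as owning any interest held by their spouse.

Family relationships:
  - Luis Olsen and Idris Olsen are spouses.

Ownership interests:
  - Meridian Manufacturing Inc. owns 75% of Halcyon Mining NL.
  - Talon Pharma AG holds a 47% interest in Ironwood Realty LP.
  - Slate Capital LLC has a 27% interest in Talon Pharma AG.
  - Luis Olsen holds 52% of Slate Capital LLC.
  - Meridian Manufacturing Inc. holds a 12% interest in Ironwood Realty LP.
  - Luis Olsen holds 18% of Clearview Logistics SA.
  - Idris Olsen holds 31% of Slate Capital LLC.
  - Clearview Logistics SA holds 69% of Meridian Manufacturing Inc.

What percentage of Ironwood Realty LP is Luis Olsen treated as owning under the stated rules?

12.0231%

By spousal attribution (R3), Luis Olsen is treated as also owning Idris Olsen's interest in Slate Capital LLC, giving 52% + 31% = 83%.
Chain via Clearview Logistics SA → Meridian Manufacturing Inc. (R2): 18% × 69% × 12% = 1.4904% of Ironwood Realty LP.
Chain via Slate Capital LLC → Talon Pharma AG (R2): 83% × 27% × 47% = 10.5327% of Ironwood Realty LP.
Aggregating (R1): 1.4904% + 10.5327% = 12.0231%.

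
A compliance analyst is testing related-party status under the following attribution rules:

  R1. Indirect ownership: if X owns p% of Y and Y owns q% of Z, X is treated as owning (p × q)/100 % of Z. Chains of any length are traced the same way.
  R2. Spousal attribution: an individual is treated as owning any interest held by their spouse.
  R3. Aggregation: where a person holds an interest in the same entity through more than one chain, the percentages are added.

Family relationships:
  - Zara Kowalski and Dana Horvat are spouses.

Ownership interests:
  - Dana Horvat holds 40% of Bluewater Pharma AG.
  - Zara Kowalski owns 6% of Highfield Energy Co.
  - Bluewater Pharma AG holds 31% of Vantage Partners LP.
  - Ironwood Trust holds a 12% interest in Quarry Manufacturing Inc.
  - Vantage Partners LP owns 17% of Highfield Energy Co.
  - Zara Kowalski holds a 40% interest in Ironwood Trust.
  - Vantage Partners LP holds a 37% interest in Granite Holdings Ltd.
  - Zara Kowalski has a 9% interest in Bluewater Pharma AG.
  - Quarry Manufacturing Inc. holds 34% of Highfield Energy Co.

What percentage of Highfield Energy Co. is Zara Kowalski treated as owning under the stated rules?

By spousal attribution (R2), Zara Kowalski is treated as also owning Dana Horvat's interest in Bluewater Pharma AG, giving 9% + 40% = 49%.
Chain via Bluewater Pharma AG → Vantage Partners LP (R1): 49% × 31% × 17% = 2.5823% of Highfield Energy Co.
Chain via Ironwood Trust → Quarry Manufacturing Inc. (R1): 40% × 12% × 34% = 1.632% of Highfield Energy Co.
Direct interest in Highfield Energy Co: 6%.
Aggregating (R3): 2.5823% + 1.632% + 6% = 10.2143%.

10.2143%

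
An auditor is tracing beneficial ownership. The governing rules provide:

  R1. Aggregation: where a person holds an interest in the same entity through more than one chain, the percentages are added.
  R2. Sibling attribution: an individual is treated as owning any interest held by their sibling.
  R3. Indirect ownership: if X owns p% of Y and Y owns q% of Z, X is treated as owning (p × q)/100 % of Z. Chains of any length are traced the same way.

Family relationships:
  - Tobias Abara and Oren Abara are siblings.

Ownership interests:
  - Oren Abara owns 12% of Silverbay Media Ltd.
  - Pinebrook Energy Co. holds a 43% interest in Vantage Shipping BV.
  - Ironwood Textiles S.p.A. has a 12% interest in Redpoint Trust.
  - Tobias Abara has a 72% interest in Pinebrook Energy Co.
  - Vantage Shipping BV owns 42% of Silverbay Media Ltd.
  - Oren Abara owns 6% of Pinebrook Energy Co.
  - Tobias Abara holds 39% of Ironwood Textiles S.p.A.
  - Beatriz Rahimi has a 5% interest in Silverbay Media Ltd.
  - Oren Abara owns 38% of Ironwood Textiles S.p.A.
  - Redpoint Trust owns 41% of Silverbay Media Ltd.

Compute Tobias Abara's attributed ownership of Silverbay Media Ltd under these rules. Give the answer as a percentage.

29.8752%

By sibling attribution (R2), Tobias Abara is treated as also owning Oren Abara's interest in Pinebrook Energy Co, giving 72% + 6% = 78%.
By sibling attribution (R2), Tobias Abara is treated as also owning Oren Abara's interest in Ironwood Textiles S.p.A, giving 39% + 38% = 77%.
By sibling attribution (R2), Tobias Abara is treated as owning Oren Abara's 12% interest in Silverbay Media Ltd.
Chain via Pinebrook Energy Co. → Vantage Shipping BV (R3): 78% × 43% × 42% = 14.0868% of Silverbay Media Ltd.
Chain via Ironwood Textiles S.p.A. → Redpoint Trust (R3): 77% × 12% × 41% = 3.7884% of Silverbay Media Ltd.
Direct interest in Silverbay Media Ltd: 12%.
Aggregating (R1): 14.0868% + 3.7884% + 12% = 29.8752%.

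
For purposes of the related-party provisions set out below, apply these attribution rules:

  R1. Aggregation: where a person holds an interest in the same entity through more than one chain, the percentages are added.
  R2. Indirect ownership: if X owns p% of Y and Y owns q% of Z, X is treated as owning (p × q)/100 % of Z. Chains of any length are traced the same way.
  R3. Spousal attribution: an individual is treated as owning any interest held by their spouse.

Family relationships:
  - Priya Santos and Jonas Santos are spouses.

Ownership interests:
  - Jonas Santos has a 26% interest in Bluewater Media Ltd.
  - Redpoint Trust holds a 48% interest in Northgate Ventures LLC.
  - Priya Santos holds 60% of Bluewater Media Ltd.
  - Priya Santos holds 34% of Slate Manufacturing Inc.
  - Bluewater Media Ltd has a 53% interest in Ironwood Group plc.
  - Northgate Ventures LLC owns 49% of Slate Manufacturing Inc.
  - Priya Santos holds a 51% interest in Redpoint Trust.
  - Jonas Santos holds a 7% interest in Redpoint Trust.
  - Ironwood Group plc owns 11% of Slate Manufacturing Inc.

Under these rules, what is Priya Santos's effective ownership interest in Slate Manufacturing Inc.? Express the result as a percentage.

52.6554%

By spousal attribution (R3), Priya Santos is treated as also owning Jonas Santos's interest in Bluewater Media Ltd, giving 60% + 26% = 86%.
By spousal attribution (R3), Priya Santos is treated as also owning Jonas Santos's interest in Redpoint Trust, giving 51% + 7% = 58%.
Chain via Bluewater Media Ltd → Ironwood Group plc (R2): 86% × 53% × 11% = 5.0138% of Slate Manufacturing Inc.
Chain via Redpoint Trust → Northgate Ventures LLC (R2): 58% × 48% × 49% = 13.6416% of Slate Manufacturing Inc.
Direct interest in Slate Manufacturing Inc: 34%.
Aggregating (R1): 5.0138% + 13.6416% + 34% = 52.6554%.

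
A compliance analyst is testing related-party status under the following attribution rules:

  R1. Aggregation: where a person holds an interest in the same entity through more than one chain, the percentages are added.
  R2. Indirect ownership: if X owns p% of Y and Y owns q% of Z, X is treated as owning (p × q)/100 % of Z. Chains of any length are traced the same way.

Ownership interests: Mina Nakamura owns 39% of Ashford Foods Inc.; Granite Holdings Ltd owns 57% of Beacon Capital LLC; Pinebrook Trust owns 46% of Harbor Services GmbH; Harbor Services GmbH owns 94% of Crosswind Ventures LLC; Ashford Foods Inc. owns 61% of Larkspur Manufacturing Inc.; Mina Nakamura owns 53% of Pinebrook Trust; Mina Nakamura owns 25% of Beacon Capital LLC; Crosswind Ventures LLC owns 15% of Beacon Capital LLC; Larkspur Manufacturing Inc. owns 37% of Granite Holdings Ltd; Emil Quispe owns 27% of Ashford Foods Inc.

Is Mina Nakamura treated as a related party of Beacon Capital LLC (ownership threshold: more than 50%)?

Chain via Pinebrook Trust → Harbor Services GmbH → Crosswind Ventures LLC (R2): 53% × 46% × 94% × 15% = 3.43758% of Beacon Capital LLC.
Chain via Ashford Foods Inc. → Larkspur Manufacturing Inc. → Granite Holdings Ltd (R2): 39% × 61% × 37% × 57% = 5.017311% of Beacon Capital LLC.
Direct interest in Beacon Capital LLC: 25%.
Aggregating (R1): 3.43758% + 5.017311% + 25% = 33.454891%.
33.454891% does not exceed the 50% threshold, so Mina is not a related party to Beacon Capital LLC.

No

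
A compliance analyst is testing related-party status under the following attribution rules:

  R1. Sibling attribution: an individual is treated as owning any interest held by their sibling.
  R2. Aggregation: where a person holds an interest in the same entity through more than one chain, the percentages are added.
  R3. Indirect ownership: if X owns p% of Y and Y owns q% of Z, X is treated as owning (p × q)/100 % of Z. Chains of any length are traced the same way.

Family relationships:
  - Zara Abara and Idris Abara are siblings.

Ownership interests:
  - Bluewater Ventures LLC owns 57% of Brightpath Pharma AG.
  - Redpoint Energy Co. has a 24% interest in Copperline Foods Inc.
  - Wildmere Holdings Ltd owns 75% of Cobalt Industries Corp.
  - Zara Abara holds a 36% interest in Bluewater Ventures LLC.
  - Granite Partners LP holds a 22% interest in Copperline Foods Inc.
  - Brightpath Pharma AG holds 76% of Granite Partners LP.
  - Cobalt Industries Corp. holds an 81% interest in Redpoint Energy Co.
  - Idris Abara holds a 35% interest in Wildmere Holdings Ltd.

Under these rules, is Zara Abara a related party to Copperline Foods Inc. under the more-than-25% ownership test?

No

By sibling attribution (R1), Zara Abara is treated as owning Idris Abara's 35% interest in Wildmere Holdings Ltd.
Chain via Bluewater Ventures LLC → Brightpath Pharma AG → Granite Partners LP (R3): 36% × 57% × 76% × 22% = 3.430944% of Copperline Foods Inc.
Chain via Wildmere Holdings Ltd → Cobalt Industries Corp. → Redpoint Energy Co. (R3): 35% × 75% × 81% × 24% = 5.103% of Copperline Foods Inc.
Aggregating (R2): 3.430944% + 5.103% = 8.533944%.
8.533944% does not exceed the 25% threshold, so Zara is not a related party to Copperline Foods Inc.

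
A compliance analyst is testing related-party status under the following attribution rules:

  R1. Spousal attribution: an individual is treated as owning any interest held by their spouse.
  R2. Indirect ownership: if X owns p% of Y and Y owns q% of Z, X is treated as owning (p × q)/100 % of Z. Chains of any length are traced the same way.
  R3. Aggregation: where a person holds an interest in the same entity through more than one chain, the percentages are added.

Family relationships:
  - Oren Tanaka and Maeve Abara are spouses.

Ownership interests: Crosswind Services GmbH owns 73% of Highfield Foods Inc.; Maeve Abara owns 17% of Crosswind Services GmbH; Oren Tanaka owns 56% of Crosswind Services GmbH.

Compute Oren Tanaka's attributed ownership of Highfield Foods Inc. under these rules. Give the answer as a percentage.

By spousal attribution (R1), Oren Tanaka is treated as also owning Maeve Abara's interest in Crosswind Services GmbH, giving 56% + 17% = 73%.
Chain via Crosswind Services GmbH (R2): 73% × 73% = 53.29% of Highfield Foods Inc.

53.29%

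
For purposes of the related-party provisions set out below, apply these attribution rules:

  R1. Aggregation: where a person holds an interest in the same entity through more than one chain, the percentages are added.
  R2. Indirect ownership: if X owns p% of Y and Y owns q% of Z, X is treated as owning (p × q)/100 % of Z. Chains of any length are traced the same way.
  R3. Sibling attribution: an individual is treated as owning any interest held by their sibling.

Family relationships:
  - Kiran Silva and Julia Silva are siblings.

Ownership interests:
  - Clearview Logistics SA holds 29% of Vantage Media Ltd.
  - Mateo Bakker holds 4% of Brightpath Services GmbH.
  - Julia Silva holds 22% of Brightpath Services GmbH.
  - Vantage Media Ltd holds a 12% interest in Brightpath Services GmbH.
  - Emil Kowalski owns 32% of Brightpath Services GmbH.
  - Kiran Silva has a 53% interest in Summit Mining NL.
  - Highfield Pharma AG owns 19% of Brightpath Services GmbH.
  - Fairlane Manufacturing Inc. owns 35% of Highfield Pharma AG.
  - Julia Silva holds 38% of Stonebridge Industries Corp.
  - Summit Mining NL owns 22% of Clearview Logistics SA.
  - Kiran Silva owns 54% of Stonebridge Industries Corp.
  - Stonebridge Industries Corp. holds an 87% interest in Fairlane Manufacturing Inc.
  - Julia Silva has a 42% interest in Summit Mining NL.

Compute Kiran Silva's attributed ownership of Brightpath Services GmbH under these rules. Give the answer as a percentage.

By sibling attribution (R3), Kiran Silva is treated as also owning Julia Silva's interest in Summit Mining NL, giving 53% + 42% = 95%.
By sibling attribution (R3), Kiran Silva is treated as also owning Julia Silva's interest in Stonebridge Industries Corp, giving 54% + 38% = 92%.
By sibling attribution (R3), Kiran Silva is treated as owning Julia Silva's 22% interest in Brightpath Services GmbH.
Chain via Summit Mining NL → Clearview Logistics SA → Vantage Media Ltd (R2): 95% × 22% × 29% × 12% = 0.72732% of Brightpath Services GmbH.
Chain via Stonebridge Industries Corp. → Fairlane Manufacturing Inc. → Highfield Pharma AG (R2): 92% × 87% × 35% × 19% = 5.32266% of Brightpath Services GmbH.
Direct interest in Brightpath Services GmbH: 22%.
Aggregating (R1): 0.72732% + 5.32266% + 22% = 28.04998%.

28.04998%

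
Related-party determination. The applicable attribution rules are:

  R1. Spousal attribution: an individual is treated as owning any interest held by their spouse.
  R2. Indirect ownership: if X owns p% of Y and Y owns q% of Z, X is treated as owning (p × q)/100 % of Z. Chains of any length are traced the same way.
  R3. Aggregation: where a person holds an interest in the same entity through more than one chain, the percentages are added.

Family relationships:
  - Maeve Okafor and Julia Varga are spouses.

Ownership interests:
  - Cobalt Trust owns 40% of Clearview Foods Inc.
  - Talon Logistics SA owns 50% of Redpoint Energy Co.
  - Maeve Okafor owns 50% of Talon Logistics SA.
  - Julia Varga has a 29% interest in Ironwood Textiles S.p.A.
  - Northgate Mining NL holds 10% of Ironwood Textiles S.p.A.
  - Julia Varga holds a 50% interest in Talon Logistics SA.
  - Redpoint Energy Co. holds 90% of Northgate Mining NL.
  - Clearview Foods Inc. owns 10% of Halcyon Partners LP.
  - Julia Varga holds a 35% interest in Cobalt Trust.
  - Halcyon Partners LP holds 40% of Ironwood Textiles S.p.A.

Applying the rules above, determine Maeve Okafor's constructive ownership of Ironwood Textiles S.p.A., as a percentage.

By spousal attribution (R1), Maeve Okafor is treated as also owning Julia Varga's interest in Talon Logistics SA, giving 50% + 50% = 100%.
By spousal attribution (R1), Maeve Okafor is treated as owning Julia Varga's 35% interest in Cobalt Trust.
By spousal attribution (R1), Maeve Okafor is treated as owning Julia Varga's 29% interest in Ironwood Textiles S.p.A.
Chain via Talon Logistics SA → Redpoint Energy Co. → Northgate Mining NL (R2): 100% × 50% × 90% × 10% = 4.5% of Ironwood Textiles S.p.A.
Chain via Cobalt Trust → Clearview Foods Inc. → Halcyon Partners LP (R2): 35% × 40% × 10% × 40% = 0.56% of Ironwood Textiles S.p.A.
Direct interest in Ironwood Textiles S.p.A: 29%.
Aggregating (R3): 4.5% + 0.56% + 29% = 34.06%.

34.06%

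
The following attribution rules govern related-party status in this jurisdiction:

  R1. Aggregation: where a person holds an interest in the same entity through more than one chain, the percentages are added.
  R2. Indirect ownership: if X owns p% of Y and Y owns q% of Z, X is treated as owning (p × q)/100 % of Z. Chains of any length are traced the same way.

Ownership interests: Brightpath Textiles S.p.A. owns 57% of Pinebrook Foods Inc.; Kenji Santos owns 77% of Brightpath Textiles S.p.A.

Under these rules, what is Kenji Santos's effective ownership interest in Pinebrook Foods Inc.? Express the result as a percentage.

Chain via Brightpath Textiles S.p.A. (R2): 77% × 57% = 43.89% of Pinebrook Foods Inc.

43.89%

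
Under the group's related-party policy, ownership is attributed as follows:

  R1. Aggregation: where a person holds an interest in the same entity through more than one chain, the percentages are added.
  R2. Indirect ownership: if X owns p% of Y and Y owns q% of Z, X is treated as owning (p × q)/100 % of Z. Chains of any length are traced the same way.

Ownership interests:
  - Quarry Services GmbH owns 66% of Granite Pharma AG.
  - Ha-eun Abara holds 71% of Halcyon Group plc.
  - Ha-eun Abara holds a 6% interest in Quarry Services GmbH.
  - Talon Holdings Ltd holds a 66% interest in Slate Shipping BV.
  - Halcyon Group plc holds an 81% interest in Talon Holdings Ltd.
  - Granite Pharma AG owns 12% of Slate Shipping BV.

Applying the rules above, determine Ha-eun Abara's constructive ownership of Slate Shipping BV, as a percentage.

38.4318%

Chain via Quarry Services GmbH → Granite Pharma AG (R2): 6% × 66% × 12% = 0.4752% of Slate Shipping BV.
Chain via Halcyon Group plc → Talon Holdings Ltd (R2): 71% × 81% × 66% = 37.9566% of Slate Shipping BV.
Aggregating (R1): 0.4752% + 37.9566% = 38.4318%.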